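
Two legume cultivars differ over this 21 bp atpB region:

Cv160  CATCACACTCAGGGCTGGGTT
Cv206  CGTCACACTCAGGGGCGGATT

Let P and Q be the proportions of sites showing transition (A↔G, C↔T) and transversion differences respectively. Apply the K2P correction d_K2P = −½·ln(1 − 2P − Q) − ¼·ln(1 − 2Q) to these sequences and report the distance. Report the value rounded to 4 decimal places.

The sequences differ at positions 2 (A/G, transition), 15 (C/G, transversion), 16 (T/C, transition), 19 (G/A, transition).
Of the 4 differences, 3 transitions and 1 transversion over 21 sites: P = 3/21 = 0.142857, Q = 1/21 = 0.047619.
d = −0.5·ln(0.666667) − 0.25·ln(0.904762) = −0.5·(-0.405465) − 0.25·(-0.100083) = 0.2278.

0.2278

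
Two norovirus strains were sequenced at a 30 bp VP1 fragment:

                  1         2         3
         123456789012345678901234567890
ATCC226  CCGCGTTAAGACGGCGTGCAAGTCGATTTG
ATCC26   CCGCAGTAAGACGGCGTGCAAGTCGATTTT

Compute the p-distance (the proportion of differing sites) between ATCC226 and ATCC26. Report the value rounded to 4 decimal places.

The sequences differ at positions 5 (G/A), 6 (T/G), 30 (G/T).
There are 3 differences over 30 sites, so p = 3/30 = 0.1000.

0.1000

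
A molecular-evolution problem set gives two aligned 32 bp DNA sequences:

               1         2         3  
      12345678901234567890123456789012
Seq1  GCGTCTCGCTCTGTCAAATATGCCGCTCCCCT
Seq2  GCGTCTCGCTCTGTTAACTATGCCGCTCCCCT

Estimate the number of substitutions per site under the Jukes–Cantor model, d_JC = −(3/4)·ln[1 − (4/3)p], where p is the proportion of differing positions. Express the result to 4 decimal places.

0.0653

Mismatches occur at site 15 (C→T), site 18 (A→C).
p = 2/32 = 0.062500.
d = −0.75 · ln(1 − (4/3)·0.062500) = −0.75 · ln(0.916667) = −0.75 · (-0.087011) = 0.0653.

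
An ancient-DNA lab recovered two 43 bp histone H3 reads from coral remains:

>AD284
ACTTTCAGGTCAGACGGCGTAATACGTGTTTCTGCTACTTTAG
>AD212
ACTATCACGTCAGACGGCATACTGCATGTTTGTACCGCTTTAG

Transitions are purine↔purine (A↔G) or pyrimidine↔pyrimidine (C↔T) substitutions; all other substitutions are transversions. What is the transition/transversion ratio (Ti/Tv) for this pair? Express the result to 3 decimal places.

1.500

Mismatches occur at site 4 (T↔A, transversion), site 8 (G↔C, transversion), site 19 (G↔A, transition), site 22 (A↔C, transversion), site 24 (A↔G, transition), site 26 (G↔A, transition), site 32 (C↔G, transversion), site 34 (G↔A, transition), site 36 (T↔C, transition), site 37 (A↔G, transition).
Of the 10 differences, 6 transitions and 4 transversions, so Ti/Tv = 6/4 = 1.500.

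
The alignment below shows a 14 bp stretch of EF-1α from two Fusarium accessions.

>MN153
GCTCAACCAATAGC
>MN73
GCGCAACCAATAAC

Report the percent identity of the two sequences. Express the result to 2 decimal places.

The sequences differ at positions 3 (T/G), 13 (G/A).
12 of the 14 sites match, so the percent identity is 12/14 × 100 = 85.71%.

85.71%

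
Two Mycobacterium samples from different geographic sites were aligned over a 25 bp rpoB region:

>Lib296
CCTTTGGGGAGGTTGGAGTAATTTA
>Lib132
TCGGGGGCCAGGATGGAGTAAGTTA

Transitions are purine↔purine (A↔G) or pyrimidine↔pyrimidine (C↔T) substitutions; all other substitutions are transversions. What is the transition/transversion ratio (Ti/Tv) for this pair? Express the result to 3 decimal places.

Mismatches occur at site 1 (C↔T, transition), site 3 (T↔G, transversion), site 4 (T↔G, transversion), site 5 (T↔G, transversion), site 8 (G↔C, transversion), site 9 (G↔C, transversion), site 13 (T↔A, transversion), site 22 (T↔G, transversion).
Of the 8 differences, 1 transition and 7 transversions, so Ti/Tv = 1/7 = 0.143.

0.143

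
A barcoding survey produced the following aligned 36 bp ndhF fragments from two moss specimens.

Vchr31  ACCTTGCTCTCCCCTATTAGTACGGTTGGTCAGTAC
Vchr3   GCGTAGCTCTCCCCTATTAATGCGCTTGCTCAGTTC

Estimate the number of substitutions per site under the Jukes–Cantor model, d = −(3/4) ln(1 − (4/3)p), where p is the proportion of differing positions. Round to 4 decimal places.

Mismatches occur at site 1 (A↔G), site 3 (C↔G), site 5 (T↔A), site 20 (G↔A), site 22 (A↔G), site 25 (G↔C), site 29 (G↔C), site 35 (A↔T).
p = 8/36 = 0.222222.
d = −0.75 · ln(1 − (4/3)·0.222222) = −0.75 · ln(0.703704) = −0.75 · (-0.351397) = 0.2635.

0.2635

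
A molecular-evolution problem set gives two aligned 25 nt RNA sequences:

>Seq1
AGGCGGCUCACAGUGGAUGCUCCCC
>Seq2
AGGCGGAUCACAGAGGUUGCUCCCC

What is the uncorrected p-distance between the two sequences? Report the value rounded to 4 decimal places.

0.1200

Mismatches occur at site 7 (C↔A), site 14 (U↔A), site 17 (A↔U).
There are 3 differences over 25 sites, so p = 3/25 = 0.1200.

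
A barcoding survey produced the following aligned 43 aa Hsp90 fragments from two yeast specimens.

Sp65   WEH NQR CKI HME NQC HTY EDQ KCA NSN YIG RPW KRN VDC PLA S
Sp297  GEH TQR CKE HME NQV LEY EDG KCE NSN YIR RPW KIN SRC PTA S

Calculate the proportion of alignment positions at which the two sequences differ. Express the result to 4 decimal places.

The sequences differ at positions 1 (W/G), 4 (N/T), 9 (I/E), 15 (C/V), 16 (H/L), 17 (T/E), 21 (Q/G), 24 (A/E), 30 (G/R), 35 (R/I), 37 (V/S), 38 (D/R), 41 (L/T).
There are 13 differences over 43 sites, so p = 13/43 = 0.3023.

0.3023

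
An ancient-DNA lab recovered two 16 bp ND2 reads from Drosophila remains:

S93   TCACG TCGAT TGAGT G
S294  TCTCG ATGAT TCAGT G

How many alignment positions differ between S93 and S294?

Differing sites — 3:A/T; 6:T/A; 7:C/T; 12:G/C.
That gives 4 mismatches out of 16 aligned sites, so the Hamming distance is 4.

4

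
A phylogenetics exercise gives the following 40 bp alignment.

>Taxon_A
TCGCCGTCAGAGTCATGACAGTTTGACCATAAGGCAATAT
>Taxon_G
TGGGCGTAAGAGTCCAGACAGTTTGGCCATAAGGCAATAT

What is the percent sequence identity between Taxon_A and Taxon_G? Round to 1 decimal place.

85.0%

Differing sites — 2:C/G; 4:C/G; 8:C/A; 15:A/C; 16:T/A; 26:A/G.
34 of the 40 sites match, so the percent identity is 34/40 × 100 = 85.0%.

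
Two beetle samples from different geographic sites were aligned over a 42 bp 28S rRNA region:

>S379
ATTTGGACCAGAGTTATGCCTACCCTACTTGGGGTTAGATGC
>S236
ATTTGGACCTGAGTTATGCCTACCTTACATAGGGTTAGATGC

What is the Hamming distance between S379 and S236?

4

Differing sites — 10:A/T; 25:C/T; 29:T/A; 31:G/A.
That gives 4 mismatches out of 42 aligned sites, so the Hamming distance is 4.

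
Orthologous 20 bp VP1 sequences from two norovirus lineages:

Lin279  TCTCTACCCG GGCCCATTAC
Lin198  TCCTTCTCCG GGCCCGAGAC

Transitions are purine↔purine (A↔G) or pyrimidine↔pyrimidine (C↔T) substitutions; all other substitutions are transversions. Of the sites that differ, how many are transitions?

4

Differing sites — 3:T/C (Ti); 4:C/T (Ti); 6:A/C (Tv); 7:C/T (Ti); 16:A/G (Ti); 17:T/A (Tv); 18:T/G (Tv).
Of the 7 differences, 4 transitions and 3 transversions, so the answer is 4.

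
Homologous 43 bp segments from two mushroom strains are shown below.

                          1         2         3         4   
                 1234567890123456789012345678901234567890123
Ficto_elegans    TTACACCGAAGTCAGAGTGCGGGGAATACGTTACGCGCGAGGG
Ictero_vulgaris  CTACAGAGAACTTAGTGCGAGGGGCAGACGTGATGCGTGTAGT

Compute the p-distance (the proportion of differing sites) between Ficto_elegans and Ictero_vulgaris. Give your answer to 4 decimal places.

0.3721

Mismatches occur at site 1 (T/C), site 6 (C/G), site 7 (C/A), site 11 (G/C), site 13 (C/T), site 16 (A/T), site 18 (T/C), site 20 (C/A), site 25 (A/C), site 27 (T/G), site 32 (T/G), site 34 (C/T), site 38 (C/T), site 40 (A/T), site 41 (G/A), site 43 (G/T).
There are 16 differences over 43 sites, so p = 16/43 = 0.3721.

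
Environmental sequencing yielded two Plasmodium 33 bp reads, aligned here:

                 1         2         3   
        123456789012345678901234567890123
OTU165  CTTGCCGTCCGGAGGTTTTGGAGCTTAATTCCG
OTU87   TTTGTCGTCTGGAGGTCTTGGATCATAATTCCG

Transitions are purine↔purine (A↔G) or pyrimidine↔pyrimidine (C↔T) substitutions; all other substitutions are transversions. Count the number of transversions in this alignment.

2

Mismatches occur at site 1 (C↔T, transition), site 5 (C↔T, transition), site 10 (C↔T, transition), site 17 (T↔C, transition), site 23 (G↔T, transversion), site 25 (T↔A, transversion).
Of the 6 differences, 4 transitions and 2 transversions, so the answer is 2.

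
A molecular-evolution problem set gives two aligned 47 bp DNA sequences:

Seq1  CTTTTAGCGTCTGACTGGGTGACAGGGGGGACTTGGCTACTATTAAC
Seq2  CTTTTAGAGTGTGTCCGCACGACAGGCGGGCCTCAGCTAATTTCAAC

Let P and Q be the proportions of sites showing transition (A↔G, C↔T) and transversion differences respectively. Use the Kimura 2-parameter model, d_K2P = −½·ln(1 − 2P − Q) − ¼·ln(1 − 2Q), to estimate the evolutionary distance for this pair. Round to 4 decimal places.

The sequences differ at positions 8 (C/A, transversion), 11 (C/G, transversion), 14 (A/T, transversion), 16 (T/C, transition), 18 (G/C, transversion), 19 (G/A, transition), 20 (T/C, transition), 27 (G/C, transversion), 31 (A/C, transversion), 34 (T/C, transition), 35 (G/A, transition), 40 (C/A, transversion), 42 (A/T, transversion), 44 (T/C, transition).
Of the 14 differences, 6 transitions and 8 transversions over 47 sites: P = 6/47 = 0.127660, Q = 8/47 = 0.170213.
d = −0.5·ln(0.574467) − 0.25·ln(0.659574) = −0.5·(-0.554313) − 0.25·(-0.416161) = 0.3812.

0.3812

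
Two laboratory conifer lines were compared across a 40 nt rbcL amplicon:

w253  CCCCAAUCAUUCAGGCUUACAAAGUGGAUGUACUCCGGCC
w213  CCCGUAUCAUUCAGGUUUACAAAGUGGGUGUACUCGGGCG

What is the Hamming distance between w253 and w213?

6

The sequences differ at positions 4 (C/G), 5 (A/U), 16 (C/U), 28 (A/G), 36 (C/G), 40 (C/G).
That gives 6 mismatches out of 40 aligned sites, so the Hamming distance is 6.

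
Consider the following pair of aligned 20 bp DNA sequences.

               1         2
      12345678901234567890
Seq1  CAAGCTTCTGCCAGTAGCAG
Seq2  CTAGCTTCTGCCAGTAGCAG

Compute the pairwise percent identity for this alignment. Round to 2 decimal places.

95.00%

Differing sites — 2:A/T.
19 of the 20 sites match, so the percent identity is 19/20 × 100 = 95.00%.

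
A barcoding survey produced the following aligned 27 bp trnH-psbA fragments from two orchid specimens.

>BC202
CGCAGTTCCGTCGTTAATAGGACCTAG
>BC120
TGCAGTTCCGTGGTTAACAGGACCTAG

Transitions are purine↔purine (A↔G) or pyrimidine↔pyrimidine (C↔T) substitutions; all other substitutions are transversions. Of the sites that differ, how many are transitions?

2

Differing sites — 1:C/T (Ti); 12:C/G (Tv); 18:T/C (Ti).
Of the 3 differences, 2 transitions and 1 transversion, so the answer is 2.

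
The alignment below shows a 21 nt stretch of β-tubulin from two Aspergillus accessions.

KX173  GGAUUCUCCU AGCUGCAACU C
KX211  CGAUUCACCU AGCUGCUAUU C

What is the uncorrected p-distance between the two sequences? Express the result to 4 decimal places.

0.1905

Mismatches occur at site 1 (G↔C), site 7 (U↔A), site 17 (A↔U), site 19 (C↔U).
There are 4 differences over 21 sites, so p = 4/21 = 0.1905.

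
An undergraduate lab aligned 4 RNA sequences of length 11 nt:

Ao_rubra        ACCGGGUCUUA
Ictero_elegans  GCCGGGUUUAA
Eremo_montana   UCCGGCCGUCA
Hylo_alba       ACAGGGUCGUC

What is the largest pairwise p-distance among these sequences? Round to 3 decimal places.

Pairwise Hamming distances:
  Ao_rubra vs Ictero_elegans: 3
  Ao_rubra vs Eremo_montana: 5
  Ao_rubra vs Hylo_alba: 3
  Ictero_elegans vs Eremo_montana: 5
  Ictero_elegans vs Hylo_alba: 6
  Eremo_montana vs Hylo_alba: 8
The largest is 8 mismatches, between Eremo_montana and Hylo_alba; p = 8/11 = 0.727.

0.727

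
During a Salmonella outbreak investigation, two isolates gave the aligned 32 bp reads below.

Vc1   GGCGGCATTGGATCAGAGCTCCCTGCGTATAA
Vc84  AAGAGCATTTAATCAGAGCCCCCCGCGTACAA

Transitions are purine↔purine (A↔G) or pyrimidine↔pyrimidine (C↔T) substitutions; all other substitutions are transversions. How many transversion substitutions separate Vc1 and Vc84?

Mismatches occur at site 1 (G/A, transition), site 2 (G/A, transition), site 3 (C/G, transversion), site 4 (G/A, transition), site 10 (G/T, transversion), site 11 (G/A, transition), site 20 (T/C, transition), site 24 (T/C, transition), site 30 (T/C, transition).
Of the 9 differences, 7 transitions and 2 transversions, so the answer is 2.

2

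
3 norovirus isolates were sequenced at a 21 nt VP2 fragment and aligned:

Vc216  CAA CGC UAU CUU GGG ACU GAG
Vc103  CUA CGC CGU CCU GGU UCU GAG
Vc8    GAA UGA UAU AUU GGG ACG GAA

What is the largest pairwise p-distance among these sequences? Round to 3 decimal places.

Pairwise Hamming distances:
  Vc216 vs Vc103: 6
  Vc216 vs Vc8: 6
  Vc103 vs Vc8: 12
The largest is 12 mismatches, between Vc103 and Vc8; p = 12/21 = 0.571.

0.571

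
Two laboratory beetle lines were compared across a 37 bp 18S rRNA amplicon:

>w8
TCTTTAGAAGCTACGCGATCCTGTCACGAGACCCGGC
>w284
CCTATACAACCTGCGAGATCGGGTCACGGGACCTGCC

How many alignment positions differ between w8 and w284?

11

The sequences differ at positions 1 (T/C), 4 (T/A), 7 (G/C), 10 (G/C), 13 (A/G), 16 (C/A), 21 (C/G), 22 (T/G), 29 (A/G), 34 (C/T), 36 (G/C).
That gives 11 mismatches out of 37 aligned sites, so the Hamming distance is 11.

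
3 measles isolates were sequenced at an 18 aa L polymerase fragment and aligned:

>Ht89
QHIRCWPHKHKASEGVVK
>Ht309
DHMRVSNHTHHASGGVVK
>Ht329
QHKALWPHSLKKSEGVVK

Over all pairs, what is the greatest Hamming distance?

11

Pairwise Hamming distances:
  Ht89 vs Ht309: 8
  Ht89 vs Ht329: 6
  Ht309 vs Ht329: 11
The largest is 11, between Ht309 and Ht329.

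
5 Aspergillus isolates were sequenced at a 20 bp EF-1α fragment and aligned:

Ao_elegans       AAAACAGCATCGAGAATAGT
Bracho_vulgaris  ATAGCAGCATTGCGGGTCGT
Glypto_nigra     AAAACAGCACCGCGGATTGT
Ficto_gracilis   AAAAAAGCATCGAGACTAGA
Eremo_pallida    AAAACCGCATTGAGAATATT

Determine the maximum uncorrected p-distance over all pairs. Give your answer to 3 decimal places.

Pairwise Hamming distances:
  Ao_elegans vs Bracho_vulgaris: 7
  Ao_elegans vs Glypto_nigra: 4
  Ao_elegans vs Ficto_gracilis: 3
  Ao_elegans vs Eremo_pallida: 3
  Bracho_vulgaris vs Glypto_nigra: 6
  Bracho_vulgaris vs Ficto_gracilis: 9
  Bracho_vulgaris vs Eremo_pallida: 8
  Glypto_nigra vs Ficto_gracilis: 7
  Glypto_nigra vs Eremo_pallida: 7
  Ficto_gracilis vs Eremo_pallida: 6
The largest is 9 mismatches, between Bracho_vulgaris and Ficto_gracilis; p = 9/20 = 0.450.

0.450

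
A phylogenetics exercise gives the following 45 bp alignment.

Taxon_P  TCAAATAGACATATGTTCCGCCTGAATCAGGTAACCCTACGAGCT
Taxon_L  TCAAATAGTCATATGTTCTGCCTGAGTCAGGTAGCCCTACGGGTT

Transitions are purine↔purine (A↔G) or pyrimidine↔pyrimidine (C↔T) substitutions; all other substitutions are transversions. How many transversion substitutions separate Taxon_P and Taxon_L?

The sequences differ at positions 9 (A/T, transversion), 19 (C/T, transition), 26 (A/G, transition), 34 (A/G, transition), 42 (A/G, transition), 44 (C/T, transition).
Of the 6 differences, 5 transitions and 1 transversion, so the answer is 1.

1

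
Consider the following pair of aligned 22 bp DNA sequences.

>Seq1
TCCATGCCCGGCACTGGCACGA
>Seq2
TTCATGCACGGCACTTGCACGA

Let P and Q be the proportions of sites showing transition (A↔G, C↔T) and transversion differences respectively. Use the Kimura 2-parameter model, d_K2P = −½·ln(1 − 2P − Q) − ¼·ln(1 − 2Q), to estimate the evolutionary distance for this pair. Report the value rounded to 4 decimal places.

Mismatches occur at site 2 (C→T, transition), site 8 (C→A, transversion), site 16 (G→T, transversion).
Of the 3 differences, 1 transition and 2 transversions over 22 sites: P = 1/22 = 0.045455, Q = 2/22 = 0.090909.
d = −0.5·ln(0.818181) − 0.25·ln(0.818182) = −0.5·(-0.200672) − 0.25·(-0.200670) = 0.1505.

0.1505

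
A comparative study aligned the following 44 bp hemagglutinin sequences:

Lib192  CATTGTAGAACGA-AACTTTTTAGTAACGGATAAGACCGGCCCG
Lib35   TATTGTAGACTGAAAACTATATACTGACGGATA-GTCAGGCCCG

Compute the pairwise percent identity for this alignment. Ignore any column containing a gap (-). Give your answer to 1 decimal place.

Excluding the 2 gap columns leaves 42 comparable sites.
Differing sites — 1:C/T; 10:A/C; 11:C/T; 19:T/A; 21:T/A; 24:G/C; 26:A/G; 36:A/T; 38:C/A.
33 of the 42 comparable sites match, so the percent identity is 33/42 × 100 = 78.6%.

78.6%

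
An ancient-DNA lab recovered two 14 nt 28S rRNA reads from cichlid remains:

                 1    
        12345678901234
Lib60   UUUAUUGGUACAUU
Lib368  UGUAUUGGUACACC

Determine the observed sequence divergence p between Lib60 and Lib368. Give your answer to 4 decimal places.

Mismatches occur at site 2 (U→G), site 13 (U→C), site 14 (U→C).
There are 3 differences over 14 sites, so p = 3/14 = 0.2143.

0.2143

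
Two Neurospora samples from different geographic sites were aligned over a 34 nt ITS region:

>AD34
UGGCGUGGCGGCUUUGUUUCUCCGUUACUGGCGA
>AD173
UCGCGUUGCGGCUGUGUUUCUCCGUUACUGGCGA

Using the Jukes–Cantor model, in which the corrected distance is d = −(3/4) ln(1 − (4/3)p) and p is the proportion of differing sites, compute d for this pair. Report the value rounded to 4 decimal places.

0.0939

The sequences differ at positions 2 (G/C), 7 (G/U), 14 (U/G).
p = 3/34 = 0.088235.
d = −0.75 · ln(1 − (4/3)·0.088235) = −0.75 · ln(0.882353) = −0.75 · (-0.125163) = 0.0939.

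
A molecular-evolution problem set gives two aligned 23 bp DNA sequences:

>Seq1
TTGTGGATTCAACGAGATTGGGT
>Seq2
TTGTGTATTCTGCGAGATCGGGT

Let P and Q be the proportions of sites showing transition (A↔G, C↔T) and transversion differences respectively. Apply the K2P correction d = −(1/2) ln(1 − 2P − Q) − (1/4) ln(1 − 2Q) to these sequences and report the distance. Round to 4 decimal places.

0.1989

Differing sites — 6:G/T (Tv); 11:A/T (Tv); 12:A/G (Ti); 19:T/C (Ti).
Of the 4 differences, 2 transitions and 2 transversions over 23 sites: P = 2/23 = 0.086957, Q = 2/23 = 0.086957.
d = −0.5·ln(0.739129) − 0.25·ln(0.826086) = −0.5·(-0.302283) − 0.25·(-0.191056) = 0.1989.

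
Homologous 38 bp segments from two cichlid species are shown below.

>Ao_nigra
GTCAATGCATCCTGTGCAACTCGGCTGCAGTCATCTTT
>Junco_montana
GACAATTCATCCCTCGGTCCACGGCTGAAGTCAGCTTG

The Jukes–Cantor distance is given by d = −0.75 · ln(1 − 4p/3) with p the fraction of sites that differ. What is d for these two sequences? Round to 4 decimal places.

Differing sites — 2:T/A; 7:G/T; 13:T/C; 14:G/T; 15:T/C; 17:C/G; 18:A/T; 19:A/C; 21:T/A; 28:C/A; 34:T/G; 38:T/G.
p = 12/38 = 0.315789.
d = −0.75 · ln(1 − (4/3)·0.315789) = −0.75 · ln(0.578948) = −0.75 · (-0.546543) = 0.4099.

0.4099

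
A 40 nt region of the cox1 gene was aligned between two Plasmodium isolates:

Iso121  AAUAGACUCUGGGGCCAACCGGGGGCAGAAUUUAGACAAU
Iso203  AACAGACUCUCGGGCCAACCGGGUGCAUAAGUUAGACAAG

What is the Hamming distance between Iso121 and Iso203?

6

Differing sites — 3:U/C; 11:G/C; 24:G/U; 28:G/U; 31:U/G; 40:U/G.
That gives 6 mismatches out of 40 aligned sites, so the Hamming distance is 6.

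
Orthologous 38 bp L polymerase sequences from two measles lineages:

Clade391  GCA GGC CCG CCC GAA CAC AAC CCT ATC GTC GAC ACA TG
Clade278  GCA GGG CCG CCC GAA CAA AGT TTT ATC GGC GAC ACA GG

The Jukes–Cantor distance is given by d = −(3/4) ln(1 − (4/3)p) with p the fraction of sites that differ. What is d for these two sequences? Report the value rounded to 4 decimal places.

The sequences differ at positions 6 (C/G), 18 (C/A), 20 (A/G), 21 (C/T), 22 (C/T), 23 (C/T), 29 (T/G), 37 (T/G).
p = 8/38 = 0.210526.
d = −0.75 · ln(1 − (4/3)·0.210526) = −0.75 · ln(0.719299) = −0.75 · (-0.329478) = 0.2471.

0.2471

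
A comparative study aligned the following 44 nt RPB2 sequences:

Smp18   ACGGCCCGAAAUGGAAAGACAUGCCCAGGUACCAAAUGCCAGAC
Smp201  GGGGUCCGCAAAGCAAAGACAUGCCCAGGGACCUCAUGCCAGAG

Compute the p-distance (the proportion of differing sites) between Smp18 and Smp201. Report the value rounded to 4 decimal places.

0.2273

The sequences differ at positions 1 (A/G), 2 (C/G), 5 (C/U), 9 (A/C), 12 (U/A), 14 (G/C), 30 (U/G), 34 (A/U), 35 (A/C), 44 (C/G).
There are 10 differences over 44 sites, so p = 10/44 = 0.2273.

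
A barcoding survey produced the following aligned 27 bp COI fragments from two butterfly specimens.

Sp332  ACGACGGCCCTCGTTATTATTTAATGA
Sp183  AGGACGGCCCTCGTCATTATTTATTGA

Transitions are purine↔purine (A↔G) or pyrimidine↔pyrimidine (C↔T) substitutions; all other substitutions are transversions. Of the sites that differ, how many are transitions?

The sequences differ at positions 2 (C/G, transversion), 15 (T/C, transition), 24 (A/T, transversion).
Of the 3 differences, 1 transition and 2 transversions, so the answer is 1.

1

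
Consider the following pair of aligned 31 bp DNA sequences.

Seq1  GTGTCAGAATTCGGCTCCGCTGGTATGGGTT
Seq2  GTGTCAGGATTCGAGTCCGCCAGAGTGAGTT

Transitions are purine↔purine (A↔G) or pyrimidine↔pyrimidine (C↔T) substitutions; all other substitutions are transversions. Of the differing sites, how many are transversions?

2

Differing sites — 8:A/G (Ti); 14:G/A (Ti); 15:C/G (Tv); 21:T/C (Ti); 22:G/A (Ti); 24:T/A (Tv); 25:A/G (Ti); 28:G/A (Ti).
Of the 8 differences, 6 transitions and 2 transversions, so the answer is 2.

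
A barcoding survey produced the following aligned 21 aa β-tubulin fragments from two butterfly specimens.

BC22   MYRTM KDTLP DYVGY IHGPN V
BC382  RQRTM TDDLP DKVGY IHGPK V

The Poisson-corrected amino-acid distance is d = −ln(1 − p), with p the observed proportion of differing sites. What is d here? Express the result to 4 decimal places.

0.3365

Mismatches occur at site 1 (M↔R), site 2 (Y↔Q), site 6 (K↔T), site 8 (T↔D), site 12 (Y↔K), site 20 (N↔K).
p = 6/21 = 0.285714.
d = −ln(1 − 0.285714) = −ln(0.714286) = 0.3365.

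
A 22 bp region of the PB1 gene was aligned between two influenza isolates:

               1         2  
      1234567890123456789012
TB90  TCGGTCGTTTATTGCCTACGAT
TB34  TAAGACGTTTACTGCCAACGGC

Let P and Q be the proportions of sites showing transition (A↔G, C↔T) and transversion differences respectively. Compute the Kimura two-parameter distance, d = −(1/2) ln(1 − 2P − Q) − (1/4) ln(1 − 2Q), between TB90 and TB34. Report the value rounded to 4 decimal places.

0.4262

Differing sites — 2:C/A (Tv); 3:G/A (Ti); 5:T/A (Tv); 12:T/C (Ti); 17:T/A (Tv); 21:A/G (Ti); 22:T/C (Ti).
Of the 7 differences, 4 transitions and 3 transversions over 22 sites: P = 4/22 = 0.181818, Q = 3/22 = 0.136364.
d = −0.5·ln(0.500000) − 0.25·ln(0.727272) = −0.5·(-0.693147) − 0.25·(-0.318455) = 0.4262.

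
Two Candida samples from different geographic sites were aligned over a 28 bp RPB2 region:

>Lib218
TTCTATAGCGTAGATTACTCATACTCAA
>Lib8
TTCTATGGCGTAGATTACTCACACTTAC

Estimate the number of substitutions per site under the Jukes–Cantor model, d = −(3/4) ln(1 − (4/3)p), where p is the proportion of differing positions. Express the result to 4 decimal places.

Mismatches occur at site 7 (A/G), site 22 (T/C), site 26 (C/T), site 28 (A/C).
p = 4/28 = 0.142857.
d = −0.75 · ln(1 − (4/3)·0.142857) = −0.75 · ln(0.809524) = −0.75 · (-0.211309) = 0.1585.

0.1585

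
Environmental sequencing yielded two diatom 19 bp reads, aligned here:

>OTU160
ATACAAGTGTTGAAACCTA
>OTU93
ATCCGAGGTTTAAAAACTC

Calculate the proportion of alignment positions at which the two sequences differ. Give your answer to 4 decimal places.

0.3684

The sequences differ at positions 3 (A/C), 5 (A/G), 8 (T/G), 9 (G/T), 12 (G/A), 16 (C/A), 19 (A/C).
There are 7 differences over 19 sites, so p = 7/19 = 0.3684.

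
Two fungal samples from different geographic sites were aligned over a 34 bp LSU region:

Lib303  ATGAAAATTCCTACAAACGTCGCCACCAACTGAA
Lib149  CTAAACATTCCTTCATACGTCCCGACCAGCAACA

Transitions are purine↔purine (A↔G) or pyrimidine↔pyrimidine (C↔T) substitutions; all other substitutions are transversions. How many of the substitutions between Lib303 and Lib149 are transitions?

The sequences differ at positions 1 (A/C, transversion), 3 (G/A, transition), 6 (A/C, transversion), 13 (A/T, transversion), 16 (A/T, transversion), 22 (G/C, transversion), 24 (C/G, transversion), 29 (A/G, transition), 31 (T/A, transversion), 32 (G/A, transition), 33 (A/C, transversion).
Of the 11 differences, 3 transitions and 8 transversions, so the answer is 3.

3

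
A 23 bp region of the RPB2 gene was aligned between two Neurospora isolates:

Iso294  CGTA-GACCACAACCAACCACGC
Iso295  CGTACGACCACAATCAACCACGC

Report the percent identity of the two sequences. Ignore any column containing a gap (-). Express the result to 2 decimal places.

95.45%

Excluding the 1 gap column leaves 22 comparable sites.
A single mismatch occurs at site 14 (C→T).
21 of the 22 comparable sites match, so the percent identity is 21/22 × 100 = 95.45%.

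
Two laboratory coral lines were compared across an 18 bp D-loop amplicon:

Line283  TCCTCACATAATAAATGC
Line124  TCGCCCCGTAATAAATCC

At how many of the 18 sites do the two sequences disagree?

5

The sequences differ at positions 3 (C/G), 4 (T/C), 6 (A/C), 8 (A/G), 17 (G/C).
That gives 5 mismatches out of 18 aligned sites, so the Hamming distance is 5.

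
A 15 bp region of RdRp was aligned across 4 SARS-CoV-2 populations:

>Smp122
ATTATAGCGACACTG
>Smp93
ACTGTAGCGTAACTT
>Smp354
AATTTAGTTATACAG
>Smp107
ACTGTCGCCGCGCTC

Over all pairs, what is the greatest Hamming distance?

Pairwise Hamming distances:
  Smp122 vs Smp93: 5
  Smp122 vs Smp354: 6
  Smp122 vs Smp107: 7
  Smp93 vs Smp354: 8
  Smp93 vs Smp107: 6
  Smp354 vs Smp107: 10
The largest is 10, between Smp354 and Smp107.

10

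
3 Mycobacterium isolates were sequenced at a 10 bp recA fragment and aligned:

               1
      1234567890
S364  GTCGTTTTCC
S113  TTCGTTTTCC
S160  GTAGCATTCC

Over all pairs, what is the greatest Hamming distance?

4

Pairwise Hamming distances:
  S364 vs S113: 1
  S364 vs S160: 3
  S113 vs S160: 4
The largest is 4, between S113 and S160.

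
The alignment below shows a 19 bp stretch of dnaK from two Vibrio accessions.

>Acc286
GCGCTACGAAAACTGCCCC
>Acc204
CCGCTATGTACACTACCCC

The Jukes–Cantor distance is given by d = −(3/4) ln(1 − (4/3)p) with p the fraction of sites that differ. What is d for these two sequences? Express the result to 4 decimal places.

The sequences differ at positions 1 (G/C), 7 (C/T), 9 (A/T), 11 (A/C), 15 (G/A).
p = 5/19 = 0.263158.
d = −0.75 · ln(1 − (4/3)·0.263158) = −0.75 · ln(0.649123) = −0.75 · (-0.432133) = 0.3241.

0.3241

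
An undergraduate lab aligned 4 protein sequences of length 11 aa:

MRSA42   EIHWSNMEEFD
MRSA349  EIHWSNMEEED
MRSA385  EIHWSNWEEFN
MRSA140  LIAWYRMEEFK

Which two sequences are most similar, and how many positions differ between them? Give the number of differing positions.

1

Pairwise Hamming distances:
  MRSA42 vs MRSA349: 1
  MRSA42 vs MRSA385: 2
  MRSA42 vs MRSA140: 5
  MRSA349 vs MRSA385: 3
  MRSA349 vs MRSA140: 6
  MRSA385 vs MRSA140: 6
The smallest is 1, between MRSA42 and MRSA349.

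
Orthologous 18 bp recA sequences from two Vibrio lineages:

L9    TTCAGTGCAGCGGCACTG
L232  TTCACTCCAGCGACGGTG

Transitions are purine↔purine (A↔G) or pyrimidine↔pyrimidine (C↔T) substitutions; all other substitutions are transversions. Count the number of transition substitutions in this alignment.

Mismatches occur at site 5 (G/C, transversion), site 7 (G/C, transversion), site 13 (G/A, transition), site 15 (A/G, transition), site 16 (C/G, transversion).
Of the 5 differences, 2 transitions and 3 transversions, so the answer is 2.

2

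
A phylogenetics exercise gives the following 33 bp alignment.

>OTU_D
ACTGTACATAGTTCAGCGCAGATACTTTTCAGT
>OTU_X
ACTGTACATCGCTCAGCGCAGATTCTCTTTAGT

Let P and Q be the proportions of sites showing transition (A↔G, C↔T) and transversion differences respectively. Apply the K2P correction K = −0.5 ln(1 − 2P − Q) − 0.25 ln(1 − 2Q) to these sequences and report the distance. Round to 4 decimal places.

0.1711

The sequences differ at positions 10 (A/C, transversion), 12 (T/C, transition), 24 (A/T, transversion), 27 (T/C, transition), 30 (C/T, transition).
Of the 5 differences, 3 transitions and 2 transversions over 33 sites: P = 3/33 = 0.090909, Q = 2/33 = 0.060606.
d = −0.5·ln(0.757576) − 0.25·ln(0.878788) = −0.5·(-0.277631) − 0.25·(-0.129212) = 0.1711.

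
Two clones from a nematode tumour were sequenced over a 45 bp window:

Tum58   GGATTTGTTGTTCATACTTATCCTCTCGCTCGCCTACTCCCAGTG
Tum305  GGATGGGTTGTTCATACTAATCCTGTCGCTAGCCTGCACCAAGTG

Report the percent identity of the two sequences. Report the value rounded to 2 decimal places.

82.22%

Mismatches occur at site 5 (T→G), site 6 (T→G), site 19 (T→A), site 25 (C→G), site 31 (C→A), site 36 (A→G), site 38 (T→A), site 41 (C→A).
37 of the 45 sites match, so the percent identity is 37/45 × 100 = 82.22%.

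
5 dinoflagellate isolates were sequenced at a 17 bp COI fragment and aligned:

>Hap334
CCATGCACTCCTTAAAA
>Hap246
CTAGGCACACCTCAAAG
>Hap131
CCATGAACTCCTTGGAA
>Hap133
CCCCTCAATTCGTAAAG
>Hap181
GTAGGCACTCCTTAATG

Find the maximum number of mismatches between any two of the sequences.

Pairwise Hamming distances:
  Hap334 vs Hap246: 5
  Hap334 vs Hap131: 3
  Hap334 vs Hap133: 7
  Hap334 vs Hap181: 5
  Hap246 vs Hap131: 8
  Hap246 vs Hap133: 9
  Hap246 vs Hap181: 4
  Hap131 vs Hap133: 10
  Hap131 vs Hap181: 8
  Hap133 vs Hap181: 9
The largest is 10, between Hap131 and Hap133.

10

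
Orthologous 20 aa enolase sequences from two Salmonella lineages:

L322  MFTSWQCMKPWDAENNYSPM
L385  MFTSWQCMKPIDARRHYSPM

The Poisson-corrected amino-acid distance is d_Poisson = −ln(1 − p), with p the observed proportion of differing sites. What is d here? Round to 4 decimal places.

The sequences differ at positions 11 (W/I), 14 (E/R), 15 (N/R), 16 (N/H).
p = 4/20 = 0.200000.
d = −ln(1 − 0.200000) = −ln(0.800000) = 0.2231.

0.2231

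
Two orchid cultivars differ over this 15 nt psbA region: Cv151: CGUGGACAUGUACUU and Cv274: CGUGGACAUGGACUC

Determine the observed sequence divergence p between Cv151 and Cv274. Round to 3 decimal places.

0.133

Mismatches occur at site 11 (U→G), site 15 (U→C).
There are 2 differences over 15 sites, so p = 2/15 = 0.133.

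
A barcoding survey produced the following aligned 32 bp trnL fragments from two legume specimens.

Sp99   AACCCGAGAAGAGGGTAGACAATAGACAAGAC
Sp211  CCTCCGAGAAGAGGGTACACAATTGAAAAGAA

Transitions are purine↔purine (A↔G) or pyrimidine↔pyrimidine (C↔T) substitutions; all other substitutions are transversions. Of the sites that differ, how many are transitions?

The sequences differ at positions 1 (A/C, transversion), 2 (A/C, transversion), 3 (C/T, transition), 18 (G/C, transversion), 24 (A/T, transversion), 27 (C/A, transversion), 32 (C/A, transversion).
Of the 7 differences, 1 transition and 6 transversions, so the answer is 1.

1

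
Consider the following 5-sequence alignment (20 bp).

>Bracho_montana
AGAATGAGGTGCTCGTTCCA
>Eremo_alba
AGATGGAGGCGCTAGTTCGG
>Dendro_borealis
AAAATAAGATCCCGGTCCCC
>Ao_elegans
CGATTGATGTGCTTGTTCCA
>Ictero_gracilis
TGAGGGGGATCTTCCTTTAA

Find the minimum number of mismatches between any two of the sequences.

4

Pairwise Hamming distances:
  Bracho_montana vs Eremo_alba: 6
  Bracho_montana vs Dendro_borealis: 8
  Bracho_montana vs Ao_elegans: 4
  Bracho_montana vs Ictero_gracilis: 10
  Eremo_alba vs Dendro_borealis: 12
  Eremo_alba vs Ao_elegans: 7
  Eremo_alba vs Ictero_gracilis: 12
  Dendro_borealis vs Ao_elegans: 11
  Dendro_borealis vs Ictero_gracilis: 14
  Ao_elegans vs Ictero_gracilis: 12
The smallest is 4, between Bracho_montana and Ao_elegans.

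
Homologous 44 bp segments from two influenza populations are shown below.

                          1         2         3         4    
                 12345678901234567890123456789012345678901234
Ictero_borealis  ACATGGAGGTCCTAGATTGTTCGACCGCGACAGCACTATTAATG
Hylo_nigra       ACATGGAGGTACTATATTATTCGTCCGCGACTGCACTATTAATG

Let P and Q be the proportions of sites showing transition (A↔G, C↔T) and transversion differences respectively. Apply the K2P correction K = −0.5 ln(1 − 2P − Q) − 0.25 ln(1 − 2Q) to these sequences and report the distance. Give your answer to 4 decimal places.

The sequences differ at positions 11 (C/A, transversion), 15 (G/T, transversion), 19 (G/A, transition), 24 (A/T, transversion), 32 (A/T, transversion).
Of the 5 differences, 1 transition and 4 transversions over 44 sites: P = 1/44 = 0.022727, Q = 4/44 = 0.090909.
d = −0.5·ln(0.863637) − 0.25·ln(0.818182) = −0.5·(-0.146603) − 0.25·(-0.200670) = 0.1235.

0.1235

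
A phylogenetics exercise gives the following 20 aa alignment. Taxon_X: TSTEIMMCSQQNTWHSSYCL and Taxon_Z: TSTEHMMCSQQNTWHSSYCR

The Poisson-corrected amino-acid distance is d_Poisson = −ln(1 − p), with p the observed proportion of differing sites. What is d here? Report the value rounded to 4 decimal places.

Differing sites — 5:I/H; 20:L/R.
p = 2/20 = 0.100000.
d = −ln(1 − 0.100000) = −ln(0.900000) = 0.1054.

0.1054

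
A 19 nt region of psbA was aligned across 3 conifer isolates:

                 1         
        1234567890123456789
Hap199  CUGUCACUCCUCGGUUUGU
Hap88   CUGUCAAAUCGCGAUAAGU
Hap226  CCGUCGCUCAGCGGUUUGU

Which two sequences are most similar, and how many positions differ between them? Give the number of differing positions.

4

Pairwise Hamming distances:
  Hap199 vs Hap88: 7
  Hap199 vs Hap226: 4
  Hap88 vs Hap226: 9
The smallest is 4, between Hap199 and Hap226.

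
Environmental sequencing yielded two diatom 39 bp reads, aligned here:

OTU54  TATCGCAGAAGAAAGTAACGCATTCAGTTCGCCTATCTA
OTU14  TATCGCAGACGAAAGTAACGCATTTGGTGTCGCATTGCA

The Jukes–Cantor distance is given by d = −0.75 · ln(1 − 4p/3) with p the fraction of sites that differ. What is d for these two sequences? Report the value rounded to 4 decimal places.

Mismatches occur at site 10 (A/C), site 25 (C/T), site 26 (A/G), site 29 (T/G), site 30 (C/T), site 31 (G/C), site 32 (C/G), site 34 (T/A), site 35 (A/T), site 37 (C/G), site 38 (T/C).
p = 11/39 = 0.282051.
d = −0.75 · ln(1 − (4/3)·0.282051) = −0.75 · ln(0.623932) = −0.75 · (-0.471714) = 0.3538.

0.3538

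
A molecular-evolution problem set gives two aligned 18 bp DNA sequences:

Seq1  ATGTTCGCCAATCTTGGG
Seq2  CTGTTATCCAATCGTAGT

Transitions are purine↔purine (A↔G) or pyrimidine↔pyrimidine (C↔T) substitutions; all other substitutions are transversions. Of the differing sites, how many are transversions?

5

The sequences differ at positions 1 (A/C, transversion), 6 (C/A, transversion), 7 (G/T, transversion), 14 (T/G, transversion), 16 (G/A, transition), 18 (G/T, transversion).
Of the 6 differences, 1 transition and 5 transversions, so the answer is 5.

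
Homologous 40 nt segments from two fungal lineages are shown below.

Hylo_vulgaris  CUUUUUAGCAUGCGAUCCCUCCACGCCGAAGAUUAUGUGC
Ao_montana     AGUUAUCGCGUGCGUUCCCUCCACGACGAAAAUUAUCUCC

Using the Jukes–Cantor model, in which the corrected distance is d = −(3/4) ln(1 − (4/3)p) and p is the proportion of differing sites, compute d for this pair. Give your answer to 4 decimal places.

The sequences differ at positions 1 (C/A), 2 (U/G), 5 (U/A), 7 (A/C), 10 (A/G), 15 (A/U), 26 (C/A), 31 (G/A), 37 (G/C), 39 (G/C).
p = 10/40 = 0.250000.
d = −0.75 · ln(1 − (4/3)·0.250000) = −0.75 · ln(0.666667) = −0.75 · (-0.405465) = 0.3041.

0.3041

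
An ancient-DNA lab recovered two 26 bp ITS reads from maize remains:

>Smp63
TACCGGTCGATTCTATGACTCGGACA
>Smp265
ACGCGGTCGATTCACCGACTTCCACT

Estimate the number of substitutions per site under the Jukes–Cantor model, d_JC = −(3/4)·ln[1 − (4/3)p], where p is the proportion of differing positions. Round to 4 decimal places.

0.5393

Mismatches occur at site 1 (T↔A), site 2 (A↔C), site 3 (C↔G), site 14 (T↔A), site 15 (A↔C), site 16 (T↔C), site 21 (C↔T), site 22 (G↔C), site 23 (G↔C), site 26 (A↔T).
p = 10/26 = 0.384615.
d = −0.75 · ln(1 − (4/3)·0.384615) = −0.75 · ln(0.487180) = −0.75 · (-0.719122) = 0.5393.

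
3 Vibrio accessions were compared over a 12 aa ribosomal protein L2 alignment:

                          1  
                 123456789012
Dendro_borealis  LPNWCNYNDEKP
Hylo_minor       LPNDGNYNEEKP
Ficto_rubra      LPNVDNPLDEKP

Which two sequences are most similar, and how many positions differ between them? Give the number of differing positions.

Pairwise Hamming distances:
  Dendro_borealis vs Hylo_minor: 3
  Dendro_borealis vs Ficto_rubra: 4
  Hylo_minor vs Ficto_rubra: 5
The smallest is 3, between Dendro_borealis and Hylo_minor.

3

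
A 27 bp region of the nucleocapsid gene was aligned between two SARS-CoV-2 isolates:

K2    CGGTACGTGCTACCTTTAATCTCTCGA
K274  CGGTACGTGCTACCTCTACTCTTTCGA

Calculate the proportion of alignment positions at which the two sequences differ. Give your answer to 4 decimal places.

0.1111

The sequences differ at positions 16 (T/C), 19 (A/C), 23 (C/T).
There are 3 differences over 27 sites, so p = 3/27 = 0.1111.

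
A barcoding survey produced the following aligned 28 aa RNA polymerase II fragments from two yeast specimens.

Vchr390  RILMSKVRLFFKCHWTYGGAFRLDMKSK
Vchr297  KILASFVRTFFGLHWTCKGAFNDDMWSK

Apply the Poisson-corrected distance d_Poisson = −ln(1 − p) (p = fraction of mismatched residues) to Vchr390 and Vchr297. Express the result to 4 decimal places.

Mismatches occur at site 1 (R/K), site 4 (M/A), site 6 (K/F), site 9 (L/T), site 12 (K/G), site 13 (C/L), site 17 (Y/C), site 18 (G/K), site 22 (R/N), site 23 (L/D), site 26 (K/W).
p = 11/28 = 0.392857.
d = −ln(1 − 0.392857) = −ln(0.607143) = 0.4990.

0.4990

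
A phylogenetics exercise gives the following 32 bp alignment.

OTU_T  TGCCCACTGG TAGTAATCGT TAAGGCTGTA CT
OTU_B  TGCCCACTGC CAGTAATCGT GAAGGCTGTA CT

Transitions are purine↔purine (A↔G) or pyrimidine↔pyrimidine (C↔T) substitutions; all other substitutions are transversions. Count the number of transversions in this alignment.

Differing sites — 10:G/C (Tv); 11:T/C (Ti); 21:T/G (Tv).
Of the 3 differences, 1 transition and 2 transversions, so the answer is 2.

2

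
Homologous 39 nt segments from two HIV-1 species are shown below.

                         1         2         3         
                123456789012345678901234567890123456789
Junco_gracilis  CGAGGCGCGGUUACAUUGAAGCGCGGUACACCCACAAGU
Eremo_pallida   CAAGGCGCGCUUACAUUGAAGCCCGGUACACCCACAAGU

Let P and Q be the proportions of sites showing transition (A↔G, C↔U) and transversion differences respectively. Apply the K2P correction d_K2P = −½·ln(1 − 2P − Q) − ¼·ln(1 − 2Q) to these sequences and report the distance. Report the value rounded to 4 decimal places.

0.0812

Differing sites — 2:G/A (Ti); 10:G/C (Tv); 23:G/C (Tv).
Of the 3 differences, 1 transition and 2 transversions over 39 sites: P = 1/39 = 0.025641, Q = 2/39 = 0.051282.
d = −0.5·ln(0.897436) − 0.25·ln(0.897436) = −0.5·(-0.108213) − 0.25·(-0.108213) = 0.0812.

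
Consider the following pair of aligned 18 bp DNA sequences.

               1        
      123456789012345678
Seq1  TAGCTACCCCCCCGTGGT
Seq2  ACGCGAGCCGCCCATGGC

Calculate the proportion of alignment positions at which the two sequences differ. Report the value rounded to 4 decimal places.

0.3889

Mismatches occur at site 1 (T↔A), site 2 (A↔C), site 5 (T↔G), site 7 (C↔G), site 10 (C↔G), site 14 (G↔A), site 18 (T↔C).
There are 7 differences over 18 sites, so p = 7/18 = 0.3889.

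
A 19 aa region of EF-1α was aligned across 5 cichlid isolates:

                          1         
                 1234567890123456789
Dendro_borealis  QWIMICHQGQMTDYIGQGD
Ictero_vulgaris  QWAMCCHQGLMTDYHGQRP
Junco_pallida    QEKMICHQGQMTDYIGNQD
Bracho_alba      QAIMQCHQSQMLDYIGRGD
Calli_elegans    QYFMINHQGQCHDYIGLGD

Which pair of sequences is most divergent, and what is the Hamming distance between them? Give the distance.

11

Pairwise Hamming distances:
  Dendro_borealis vs Ictero_vulgaris: 6
  Dendro_borealis vs Junco_pallida: 4
  Dendro_borealis vs Bracho_alba: 5
  Dendro_borealis vs Calli_elegans: 6
  Ictero_vulgaris vs Junco_pallida: 8
  Ictero_vulgaris vs Bracho_alba: 10
  Ictero_vulgaris vs Calli_elegans: 11
  Junco_pallida vs Bracho_alba: 7
  Junco_pallida vs Calli_elegans: 7
  Bracho_alba vs Calli_elegans: 8
The largest is 11, between Ictero_vulgaris and Calli_elegans.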